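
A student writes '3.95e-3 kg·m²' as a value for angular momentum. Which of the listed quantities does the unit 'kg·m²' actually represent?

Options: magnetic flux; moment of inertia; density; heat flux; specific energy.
moment of inertia

angular momentum should have units dimensionally equivalent to kg * m^2 / s (e.g. kg·m²/s).
The given unit 'kg·m²' reduces to kg * m^2. Of the listed options, that is the dimensionality of moment of inertia.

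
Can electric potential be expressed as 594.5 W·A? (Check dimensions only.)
No

electric potential has SI base units: kg * m^2 / (A * s^3)
W·A does NOT reduce to kg * m^2 / (A * s^3); a valid unit for electric potential would be e.g. V.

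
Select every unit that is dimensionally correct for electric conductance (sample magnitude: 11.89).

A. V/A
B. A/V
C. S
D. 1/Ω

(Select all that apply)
B, C, D

electric conductance has SI base units: A^2 * s^3 / (kg * m^2)

Checking each option against A^2 * s^3 / (kg * m^2):
  A. V/A: ✗ does not match
  B. A/V: ✓ matches
  C. S: ✓ matches
  D. 1/Ω: ✓ matches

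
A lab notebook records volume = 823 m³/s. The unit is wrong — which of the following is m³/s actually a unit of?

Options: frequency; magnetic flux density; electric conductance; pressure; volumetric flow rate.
volumetric flow rate

volume should have units dimensionally equivalent to m^3 (e.g. m³).
The given unit 'm³/s' reduces to m^3 / s. Of the listed options, that is the dimensionality of volumetric flow rate.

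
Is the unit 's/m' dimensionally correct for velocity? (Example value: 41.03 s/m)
No

velocity has SI base units: m / s
s/m does NOT reduce to m / s; a valid unit for velocity would be e.g. m/s.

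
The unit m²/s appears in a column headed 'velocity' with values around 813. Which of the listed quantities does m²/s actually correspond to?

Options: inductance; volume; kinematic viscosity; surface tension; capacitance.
kinematic viscosity

velocity should have units dimensionally equivalent to m / s (e.g. m/s).
The given unit 'm²/s' reduces to m^2 / s. Of the listed options, that is the dimensionality of kinematic viscosity.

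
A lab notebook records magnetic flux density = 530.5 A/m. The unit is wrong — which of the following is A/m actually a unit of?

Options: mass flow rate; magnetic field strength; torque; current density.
magnetic field strength

magnetic flux density should have units dimensionally equivalent to kg / (A * s^2) (e.g. T).
The given unit 'A/m' reduces to A / m. Of the listed options, that is the dimensionality of magnetic field strength.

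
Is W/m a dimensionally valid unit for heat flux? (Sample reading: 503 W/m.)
No

heat flux has SI base units: kg / s^3
W/m does NOT reduce to kg / s^3; a valid unit for heat flux would be e.g. W/m².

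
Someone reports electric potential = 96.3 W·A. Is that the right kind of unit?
No

electric potential has SI base units: kg * m^2 / (A * s^3)
W·A does NOT reduce to kg * m^2 / (A * s^3); a valid unit for electric potential would be e.g. V.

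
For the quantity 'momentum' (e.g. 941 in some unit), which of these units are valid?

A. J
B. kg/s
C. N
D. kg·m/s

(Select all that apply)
D

momentum has SI base units: kg * m / s

Checking each option against kg * m / s:
  A. J: ✗ does not match
  B. kg/s: ✗ does not match
  C. N: ✗ does not match
  D. kg·m/s: ✓ matches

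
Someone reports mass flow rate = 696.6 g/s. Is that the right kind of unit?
Yes

mass flow rate has SI base units: kg / s
g/s reduces to the same SI base units, so it is a valid unit for mass flow rate.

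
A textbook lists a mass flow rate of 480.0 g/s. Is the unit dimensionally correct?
Yes

mass flow rate has SI base units: kg / s
g/s reduces to the same SI base units, so it is a valid unit for mass flow rate.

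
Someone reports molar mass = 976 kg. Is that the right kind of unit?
No

molar mass has SI base units: kg / mol
kg does NOT reduce to kg / mol; a valid unit for molar mass would be e.g. kg/mol.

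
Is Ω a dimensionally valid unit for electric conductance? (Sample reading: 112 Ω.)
No

electric conductance has SI base units: A^2 * s^3 / (kg * m^2)
Ω does NOT reduce to A^2 * s^3 / (kg * m^2); a valid unit for electric conductance would be e.g. S.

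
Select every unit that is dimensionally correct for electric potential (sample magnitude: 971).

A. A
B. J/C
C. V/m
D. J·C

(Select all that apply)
B

electric potential has SI base units: kg * m^2 / (A * s^3)

Checking each option against kg * m^2 / (A * s^3):
  A. A: ✗ does not match
  B. J/C: ✓ matches
  C. V/m: ✗ does not match
  D. J·C: ✗ does not match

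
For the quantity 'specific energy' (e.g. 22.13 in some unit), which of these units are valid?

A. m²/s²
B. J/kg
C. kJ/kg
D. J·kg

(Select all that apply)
A, B, C

specific energy has SI base units: m^2 / s^2

Checking each option against m^2 / s^2:
  A. m²/s²: ✓ matches
  B. J/kg: ✓ matches
  C. kJ/kg: ✓ matches
  D. J·kg: ✗ does not match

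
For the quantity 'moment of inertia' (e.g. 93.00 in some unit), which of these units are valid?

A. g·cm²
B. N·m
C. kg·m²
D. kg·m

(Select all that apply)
A, C

moment of inertia has SI base units: kg * m^2

Checking each option against kg * m^2:
  A. g·cm²: ✓ matches
  B. N·m: ✗ does not match
  C. kg·m²: ✓ matches
  D. kg·m: ✗ does not match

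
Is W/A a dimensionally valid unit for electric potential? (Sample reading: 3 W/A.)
Yes

electric potential has SI base units: kg * m^2 / (A * s^3)
W/A reduces to the same SI base units, so it is a valid unit for electric potential.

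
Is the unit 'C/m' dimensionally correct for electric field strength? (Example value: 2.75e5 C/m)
No

electric field strength has SI base units: kg * m / (A * s^3)
C/m does NOT reduce to kg * m / (A * s^3); a valid unit for electric field strength would be e.g. V/m.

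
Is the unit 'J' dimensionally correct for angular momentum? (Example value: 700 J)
No

angular momentum has SI base units: kg * m^2 / s
J does NOT reduce to kg * m^2 / s; a valid unit for angular momentum would be e.g. kg·m²/s.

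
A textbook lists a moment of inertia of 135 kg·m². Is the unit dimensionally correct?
Yes

moment of inertia has SI base units: kg * m^2
kg·m² reduces to the same SI base units, so it is a valid unit for moment of inertia.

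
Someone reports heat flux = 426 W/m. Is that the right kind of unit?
No

heat flux has SI base units: kg / s^3
W/m does NOT reduce to kg / s^3; a valid unit for heat flux would be e.g. W/m².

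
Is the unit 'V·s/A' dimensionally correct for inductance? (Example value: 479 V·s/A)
Yes

inductance has SI base units: kg * m^2 / (A^2 * s^2)
V·s/A reduces to the same SI base units, so it is a valid unit for inductance.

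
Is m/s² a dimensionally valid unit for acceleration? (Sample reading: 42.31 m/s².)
Yes

acceleration has SI base units: m / s^2
m/s² reduces to the same SI base units, so it is a valid unit for acceleration.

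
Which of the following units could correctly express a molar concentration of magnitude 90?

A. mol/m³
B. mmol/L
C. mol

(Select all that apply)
A, B

molar concentration has SI base units: mol / m^3

Checking each option against mol / m^3:
  A. mol/m³: ✓ matches
  B. mmol/L: ✓ matches
  C. mol: ✗ does not match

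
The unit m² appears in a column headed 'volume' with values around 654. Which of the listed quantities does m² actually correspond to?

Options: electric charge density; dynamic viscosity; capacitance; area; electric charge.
area

volume should have units dimensionally equivalent to m^3 (e.g. m³).
The given unit 'm²' reduces to m^2. Of the listed options, that is the dimensionality of area.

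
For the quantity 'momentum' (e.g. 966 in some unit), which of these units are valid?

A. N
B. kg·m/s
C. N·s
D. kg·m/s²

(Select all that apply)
B, C

momentum has SI base units: kg * m / s

Checking each option against kg * m / s:
  A. N: ✗ does not match
  B. kg·m/s: ✓ matches
  C. N·s: ✓ matches
  D. kg·m/s²: ✗ does not match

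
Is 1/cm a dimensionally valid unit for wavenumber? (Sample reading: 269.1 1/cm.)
Yes

wavenumber has SI base units: 1 / m
1/cm reduces to the same SI base units, so it is a valid unit for wavenumber.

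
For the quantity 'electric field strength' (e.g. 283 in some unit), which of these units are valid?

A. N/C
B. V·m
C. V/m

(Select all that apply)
A, C

electric field strength has SI base units: kg * m / (A * s^3)

Checking each option against kg * m / (A * s^3):
  A. N/C: ✓ matches
  B. V·m: ✗ does not match
  C. V/m: ✓ matches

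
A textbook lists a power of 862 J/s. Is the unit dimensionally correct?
Yes

power has SI base units: kg * m^2 / s^3
J/s reduces to the same SI base units, so it is a valid unit for power.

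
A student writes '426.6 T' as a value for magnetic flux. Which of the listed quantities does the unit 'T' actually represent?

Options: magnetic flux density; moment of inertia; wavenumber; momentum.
magnetic flux density

magnetic flux should have units dimensionally equivalent to kg * m^2 / (A * s^2) (e.g. Wb).
The given unit 'T' reduces to kg / (A * s^2). Of the listed options, that is the dimensionality of magnetic flux density.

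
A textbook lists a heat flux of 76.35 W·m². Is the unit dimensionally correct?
No

heat flux has SI base units: kg / s^3
W·m² does NOT reduce to kg / s^3; a valid unit for heat flux would be e.g. W/m².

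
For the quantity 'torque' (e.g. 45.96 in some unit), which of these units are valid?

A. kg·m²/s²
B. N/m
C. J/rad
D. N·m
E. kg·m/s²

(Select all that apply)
A, C, D

torque has SI base units: kg * m^2 / s^2

Checking each option against kg * m^2 / s^2:
  A. kg·m²/s²: ✓ matches
  B. N/m: ✗ does not match
  C. J/rad: ✓ matches
  D. N·m: ✓ matches
  E. kg·m/s²: ✗ does not match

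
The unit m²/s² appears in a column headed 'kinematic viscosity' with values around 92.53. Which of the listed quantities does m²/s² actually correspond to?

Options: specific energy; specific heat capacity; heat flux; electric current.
specific energy

kinematic viscosity should have units dimensionally equivalent to m^2 / s (e.g. m²/s).
The given unit 'm²/s²' reduces to m^2 / s^2. Of the listed options, that is the dimensionality of specific energy.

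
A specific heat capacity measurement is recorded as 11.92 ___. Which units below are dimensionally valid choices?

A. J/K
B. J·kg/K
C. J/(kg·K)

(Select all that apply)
C

specific heat capacity has SI base units: m^2 / (s^2 * K)

Checking each option against m^2 / (s^2 * K):
  A. J/K: ✗ does not match
  B. J·kg/K: ✗ does not match
  C. J/(kg·K): ✓ matches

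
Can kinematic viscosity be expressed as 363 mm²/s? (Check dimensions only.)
Yes

kinematic viscosity has SI base units: m^2 / s
mm²/s reduces to the same SI base units, so it is a valid unit for kinematic viscosity.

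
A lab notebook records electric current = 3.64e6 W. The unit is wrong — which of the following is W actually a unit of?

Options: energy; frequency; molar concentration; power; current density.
power

electric current should have units dimensionally equivalent to A (e.g. A).
The given unit 'W' reduces to kg * m^2 / s^3. Of the listed options, that is the dimensionality of power.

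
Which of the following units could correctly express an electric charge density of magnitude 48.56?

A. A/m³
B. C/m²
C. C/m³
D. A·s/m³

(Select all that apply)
C, D

electric charge density has SI base units: A * s / m^3

Checking each option against A * s / m^3:
  A. A/m³: ✗ does not match
  B. C/m²: ✗ does not match
  C. C/m³: ✓ matches
  D. A·s/m³: ✓ matches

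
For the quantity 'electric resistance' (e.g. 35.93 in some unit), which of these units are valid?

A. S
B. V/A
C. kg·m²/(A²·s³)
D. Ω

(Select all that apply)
B, C, D

electric resistance has SI base units: kg * m^2 / (A^2 * s^3)

Checking each option against kg * m^2 / (A^2 * s^3):
  A. S: ✗ does not match
  B. V/A: ✓ matches
  C. kg·m²/(A²·s³): ✓ matches
  D. Ω: ✓ matches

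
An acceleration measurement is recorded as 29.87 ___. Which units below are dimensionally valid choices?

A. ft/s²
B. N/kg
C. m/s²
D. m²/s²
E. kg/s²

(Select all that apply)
A, B, C

acceleration has SI base units: m / s^2

Checking each option against m / s^2:
  A. ft/s²: ✓ matches
  B. N/kg: ✓ matches
  C. m/s²: ✓ matches
  D. m²/s²: ✗ does not match
  E. kg/s²: ✗ does not match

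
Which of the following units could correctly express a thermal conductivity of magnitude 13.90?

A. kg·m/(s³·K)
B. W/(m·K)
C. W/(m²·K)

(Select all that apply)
A, B

thermal conductivity has SI base units: kg * m / (s^3 * K)

Checking each option against kg * m / (s^3 * K):
  A. kg·m/(s³·K): ✓ matches
  B. W/(m·K): ✓ matches
  C. W/(m²·K): ✗ does not match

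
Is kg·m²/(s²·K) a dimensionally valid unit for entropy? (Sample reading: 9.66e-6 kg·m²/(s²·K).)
Yes

entropy has SI base units: kg * m^2 / (s^2 * K)
kg·m²/(s²·K) reduces to the same SI base units, so it is a valid unit for entropy.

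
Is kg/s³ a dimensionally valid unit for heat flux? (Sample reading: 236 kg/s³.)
Yes

heat flux has SI base units: kg / s^3
kg/s³ reduces to the same SI base units, so it is a valid unit for heat flux.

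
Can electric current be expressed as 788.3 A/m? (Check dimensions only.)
No

electric current has SI base units: A
A/m does NOT reduce to A; a valid unit for electric current would be e.g. A.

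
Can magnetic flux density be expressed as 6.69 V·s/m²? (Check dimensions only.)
Yes

magnetic flux density has SI base units: kg / (A * s^2)
V·s/m² reduces to the same SI base units, so it is a valid unit for magnetic flux density.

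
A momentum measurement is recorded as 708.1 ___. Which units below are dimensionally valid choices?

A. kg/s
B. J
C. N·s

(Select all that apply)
C

momentum has SI base units: kg * m / s

Checking each option against kg * m / s:
  A. kg/s: ✗ does not match
  B. J: ✗ does not match
  C. N·s: ✓ matches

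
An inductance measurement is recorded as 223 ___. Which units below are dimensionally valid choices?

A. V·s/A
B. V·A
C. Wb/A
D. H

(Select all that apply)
A, C, D

inductance has SI base units: kg * m^2 / (A^2 * s^2)

Checking each option against kg * m^2 / (A^2 * s^2):
  A. V·s/A: ✓ matches
  B. V·A: ✗ does not match
  C. Wb/A: ✓ matches
  D. H: ✓ matches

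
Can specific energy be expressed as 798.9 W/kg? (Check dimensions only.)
No

specific energy has SI base units: m^2 / s^2
W/kg does NOT reduce to m^2 / s^2; a valid unit for specific energy would be e.g. J/kg.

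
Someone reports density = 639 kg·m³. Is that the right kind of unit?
No

density has SI base units: kg / m^3
kg·m³ does NOT reduce to kg / m^3; a valid unit for density would be e.g. kg/m³.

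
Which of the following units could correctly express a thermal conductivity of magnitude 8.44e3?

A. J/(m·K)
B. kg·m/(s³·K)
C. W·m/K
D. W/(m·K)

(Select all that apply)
B, D

thermal conductivity has SI base units: kg * m / (s^3 * K)

Checking each option against kg * m / (s^3 * K):
  A. J/(m·K): ✗ does not match
  B. kg·m/(s³·K): ✓ matches
  C. W·m/K: ✗ does not match
  D. W/(m·K): ✓ matches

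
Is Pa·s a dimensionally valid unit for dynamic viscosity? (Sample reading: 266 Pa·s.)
Yes

dynamic viscosity has SI base units: kg / (m * s)
Pa·s reduces to the same SI base units, so it is a valid unit for dynamic viscosity.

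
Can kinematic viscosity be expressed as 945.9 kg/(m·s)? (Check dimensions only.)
No

kinematic viscosity has SI base units: m^2 / s
kg/(m·s) does NOT reduce to m^2 / s; a valid unit for kinematic viscosity would be e.g. m²/s.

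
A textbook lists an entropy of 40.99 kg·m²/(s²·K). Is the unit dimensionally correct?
Yes

entropy has SI base units: kg * m^2 / (s^2 * K)
kg·m²/(s²·K) reduces to the same SI base units, so it is a valid unit for entropy.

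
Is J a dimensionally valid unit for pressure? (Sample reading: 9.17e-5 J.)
No

pressure has SI base units: kg / (m * s^2)
J does NOT reduce to kg / (m * s^2); a valid unit for pressure would be e.g. Pa.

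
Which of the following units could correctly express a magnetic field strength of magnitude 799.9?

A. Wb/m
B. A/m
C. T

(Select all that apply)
B

magnetic field strength has SI base units: A / m

Checking each option against A / m:
  A. Wb/m: ✗ does not match
  B. A/m: ✓ matches
  C. T: ✗ does not match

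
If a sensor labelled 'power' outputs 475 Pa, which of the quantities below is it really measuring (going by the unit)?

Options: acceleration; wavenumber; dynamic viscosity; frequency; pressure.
pressure

power should have units dimensionally equivalent to kg * m^2 / s^3 (e.g. W).
The given unit 'Pa' reduces to kg / (m * s^2). Of the listed options, that is the dimensionality of pressure.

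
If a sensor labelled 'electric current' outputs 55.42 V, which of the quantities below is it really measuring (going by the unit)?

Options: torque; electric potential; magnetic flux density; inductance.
electric potential

electric current should have units dimensionally equivalent to A (e.g. A).
The given unit 'V' reduces to kg * m^2 / (A * s^3). Of the listed options, that is the dimensionality of electric potential.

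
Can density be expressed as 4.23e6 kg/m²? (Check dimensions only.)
No

density has SI base units: kg / m^3
kg/m² does NOT reduce to kg / m^3; a valid unit for density would be e.g. kg/m³.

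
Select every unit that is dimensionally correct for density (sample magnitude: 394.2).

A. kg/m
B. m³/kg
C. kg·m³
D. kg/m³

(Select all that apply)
D

density has SI base units: kg / m^3

Checking each option against kg / m^3:
  A. kg/m: ✗ does not match
  B. m³/kg: ✗ does not match
  C. kg·m³: ✗ does not match
  D. kg/m³: ✓ matches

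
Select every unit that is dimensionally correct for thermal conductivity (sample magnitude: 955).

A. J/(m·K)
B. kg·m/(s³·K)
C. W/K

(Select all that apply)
B

thermal conductivity has SI base units: kg * m / (s^3 * K)

Checking each option against kg * m / (s^3 * K):
  A. J/(m·K): ✗ does not match
  B. kg·m/(s³·K): ✓ matches
  C. W/K: ✗ does not match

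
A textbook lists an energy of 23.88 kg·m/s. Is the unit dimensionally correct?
No

energy has SI base units: kg * m^2 / s^2
kg·m/s does NOT reduce to kg * m^2 / s^2; a valid unit for energy would be e.g. J.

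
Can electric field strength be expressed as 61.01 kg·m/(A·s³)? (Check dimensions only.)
Yes

electric field strength has SI base units: kg * m / (A * s^3)
kg·m/(A·s³) reduces to the same SI base units, so it is a valid unit for electric field strength.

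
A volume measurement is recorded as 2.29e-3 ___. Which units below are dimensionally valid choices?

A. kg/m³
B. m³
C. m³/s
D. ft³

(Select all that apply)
B, D

volume has SI base units: m^3

Checking each option against m^3:
  A. kg/m³: ✗ does not match
  B. m³: ✓ matches
  C. m³/s: ✗ does not match
  D. ft³: ✓ matches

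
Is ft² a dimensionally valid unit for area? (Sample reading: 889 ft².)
Yes

area has SI base units: m^2
ft² reduces to the same SI base units, so it is a valid unit for area.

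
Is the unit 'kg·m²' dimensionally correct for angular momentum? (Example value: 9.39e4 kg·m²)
No

angular momentum has SI base units: kg * m^2 / s
kg·m² does NOT reduce to kg * m^2 / s; a valid unit for angular momentum would be e.g. kg·m²/s.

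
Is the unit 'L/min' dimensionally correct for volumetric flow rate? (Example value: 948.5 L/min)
Yes

volumetric flow rate has SI base units: m^3 / s
L/min reduces to the same SI base units, so it is a valid unit for volumetric flow rate.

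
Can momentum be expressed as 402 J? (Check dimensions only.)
No

momentum has SI base units: kg * m / s
J does NOT reduce to kg * m / s; a valid unit for momentum would be e.g. kg·m/s.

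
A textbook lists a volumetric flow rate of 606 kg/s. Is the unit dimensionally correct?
No

volumetric flow rate has SI base units: m^3 / s
kg/s does NOT reduce to m^3 / s; a valid unit for volumetric flow rate would be e.g. m³/s.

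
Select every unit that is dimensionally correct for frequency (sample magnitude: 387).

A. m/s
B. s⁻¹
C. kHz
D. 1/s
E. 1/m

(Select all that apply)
B, C, D

frequency has SI base units: 1 / s

Checking each option against 1 / s:
  A. m/s: ✗ does not match
  B. s⁻¹: ✓ matches
  C. kHz: ✓ matches
  D. 1/s: ✓ matches
  E. 1/m: ✗ does not match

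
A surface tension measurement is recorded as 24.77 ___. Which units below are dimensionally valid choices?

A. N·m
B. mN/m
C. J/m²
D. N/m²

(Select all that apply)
B, C

surface tension has SI base units: kg / s^2

Checking each option against kg / s^2:
  A. N·m: ✗ does not match
  B. mN/m: ✓ matches
  C. J/m²: ✓ matches
  D. N/m²: ✗ does not match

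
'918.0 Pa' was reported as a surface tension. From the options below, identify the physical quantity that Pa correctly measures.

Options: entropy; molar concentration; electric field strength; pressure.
pressure

surface tension should have units dimensionally equivalent to kg / s^2 (e.g. N/m).
The given unit 'Pa' reduces to kg / (m * s^2). Of the listed options, that is the dimensionality of pressure.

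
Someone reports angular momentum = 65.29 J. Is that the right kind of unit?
No

angular momentum has SI base units: kg * m^2 / s
J does NOT reduce to kg * m^2 / s; a valid unit for angular momentum would be e.g. kg·m²/s.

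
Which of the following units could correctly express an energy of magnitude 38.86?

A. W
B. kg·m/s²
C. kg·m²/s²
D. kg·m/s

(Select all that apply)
C

energy has SI base units: kg * m^2 / s^2

Checking each option against kg * m^2 / s^2:
  A. W: ✗ does not match
  B. kg·m/s²: ✗ does not match
  C. kg·m²/s²: ✓ matches
  D. kg·m/s: ✗ does not match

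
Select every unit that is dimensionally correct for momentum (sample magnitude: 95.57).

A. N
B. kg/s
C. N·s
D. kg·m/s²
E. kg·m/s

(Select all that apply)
C, E

momentum has SI base units: kg * m / s

Checking each option against kg * m / s:
  A. N: ✗ does not match
  B. kg/s: ✗ does not match
  C. N·s: ✓ matches
  D. kg·m/s²: ✗ does not match
  E. kg·m/s: ✓ matches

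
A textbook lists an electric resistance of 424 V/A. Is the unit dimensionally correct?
Yes

electric resistance has SI base units: kg * m^2 / (A^2 * s^3)
V/A reduces to the same SI base units, so it is a valid unit for electric resistance.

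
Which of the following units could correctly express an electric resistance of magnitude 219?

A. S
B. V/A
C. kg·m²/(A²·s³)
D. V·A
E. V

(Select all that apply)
B, C

electric resistance has SI base units: kg * m^2 / (A^2 * s^3)

Checking each option against kg * m^2 / (A^2 * s^3):
  A. S: ✗ does not match
  B. V/A: ✓ matches
  C. kg·m²/(A²·s³): ✓ matches
  D. V·A: ✗ does not match
  E. V: ✗ does not match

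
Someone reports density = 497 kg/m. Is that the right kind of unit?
No

density has SI base units: kg / m^3
kg/m does NOT reduce to kg / m^3; a valid unit for density would be e.g. kg/m³.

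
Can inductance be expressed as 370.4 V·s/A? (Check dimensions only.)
Yes

inductance has SI base units: kg * m^2 / (A^2 * s^2)
V·s/A reduces to the same SI base units, so it is a valid unit for inductance.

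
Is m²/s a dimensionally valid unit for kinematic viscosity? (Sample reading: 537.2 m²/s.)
Yes

kinematic viscosity has SI base units: m^2 / s
m²/s reduces to the same SI base units, so it is a valid unit for kinematic viscosity.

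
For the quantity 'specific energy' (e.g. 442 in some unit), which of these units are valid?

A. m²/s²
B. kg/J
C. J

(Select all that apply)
A

specific energy has SI base units: m^2 / s^2

Checking each option against m^2 / s^2:
  A. m²/s²: ✓ matches
  B. kg/J: ✗ does not match
  C. J: ✗ does not match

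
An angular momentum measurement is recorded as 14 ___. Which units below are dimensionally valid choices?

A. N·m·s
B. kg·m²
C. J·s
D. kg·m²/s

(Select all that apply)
A, C, D

angular momentum has SI base units: kg * m^2 / s

Checking each option against kg * m^2 / s:
  A. N·m·s: ✓ matches
  B. kg·m²: ✗ does not match
  C. J·s: ✓ matches
  D. kg·m²/s: ✓ matches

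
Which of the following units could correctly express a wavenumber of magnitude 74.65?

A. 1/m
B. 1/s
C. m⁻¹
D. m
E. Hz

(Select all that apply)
A, C

wavenumber has SI base units: 1 / m

Checking each option against 1 / m:
  A. 1/m: ✓ matches
  B. 1/s: ✗ does not match
  C. m⁻¹: ✓ matches
  D. m: ✗ does not match
  E. Hz: ✗ does not match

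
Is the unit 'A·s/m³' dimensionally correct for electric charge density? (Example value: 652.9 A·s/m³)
Yes

electric charge density has SI base units: A * s / m^3
A·s/m³ reduces to the same SI base units, so it is a valid unit for electric charge density.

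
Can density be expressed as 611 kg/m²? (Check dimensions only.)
No

density has SI base units: kg / m^3
kg/m² does NOT reduce to kg / m^3; a valid unit for density would be e.g. kg/m³.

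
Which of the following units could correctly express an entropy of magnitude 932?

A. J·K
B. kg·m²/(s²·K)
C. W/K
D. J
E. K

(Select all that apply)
B

entropy has SI base units: kg * m^2 / (s^2 * K)

Checking each option against kg * m^2 / (s^2 * K):
  A. J·K: ✗ does not match
  B. kg·m²/(s²·K): ✓ matches
  C. W/K: ✗ does not match
  D. J: ✗ does not match
  E. K: ✗ does not match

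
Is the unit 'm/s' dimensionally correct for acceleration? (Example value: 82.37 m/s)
No

acceleration has SI base units: m / s^2
m/s does NOT reduce to m / s^2; a valid unit for acceleration would be e.g. m/s².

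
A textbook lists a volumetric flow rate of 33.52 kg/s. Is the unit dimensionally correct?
No

volumetric flow rate has SI base units: m^3 / s
kg/s does NOT reduce to m^3 / s; a valid unit for volumetric flow rate would be e.g. m³/s.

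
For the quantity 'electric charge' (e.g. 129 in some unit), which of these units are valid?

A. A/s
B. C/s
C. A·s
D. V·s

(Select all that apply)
C

electric charge has SI base units: A * s

Checking each option against A * s:
  A. A/s: ✗ does not match
  B. C/s: ✗ does not match
  C. A·s: ✓ matches
  D. V·s: ✗ does not match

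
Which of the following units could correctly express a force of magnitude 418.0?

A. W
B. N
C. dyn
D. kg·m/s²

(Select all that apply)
B, C, D

force has SI base units: kg * m / s^2

Checking each option against kg * m / s^2:
  A. W: ✗ does not match
  B. N: ✓ matches
  C. dyn: ✓ matches
  D. kg·m/s²: ✓ matches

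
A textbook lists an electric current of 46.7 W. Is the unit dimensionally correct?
No

electric current has SI base units: A
W does NOT reduce to A; a valid unit for electric current would be e.g. A.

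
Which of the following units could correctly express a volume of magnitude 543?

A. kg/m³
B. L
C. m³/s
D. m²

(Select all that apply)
B

volume has SI base units: m^3

Checking each option against m^3:
  A. kg/m³: ✗ does not match
  B. L: ✓ matches
  C. m³/s: ✗ does not match
  D. m²: ✗ does not match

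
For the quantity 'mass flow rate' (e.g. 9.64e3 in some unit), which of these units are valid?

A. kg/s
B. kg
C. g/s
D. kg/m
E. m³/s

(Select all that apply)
A, C

mass flow rate has SI base units: kg / s

Checking each option against kg / s:
  A. kg/s: ✓ matches
  B. kg: ✗ does not match
  C. g/s: ✓ matches
  D. kg/m: ✗ does not match
  E. m³/s: ✗ does not match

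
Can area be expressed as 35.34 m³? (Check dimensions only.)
No

area has SI base units: m^2
m³ does NOT reduce to m^2; a valid unit for area would be e.g. m².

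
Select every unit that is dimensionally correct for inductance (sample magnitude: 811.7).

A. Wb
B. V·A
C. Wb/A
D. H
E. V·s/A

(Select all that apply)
C, D, E

inductance has SI base units: kg * m^2 / (A^2 * s^2)

Checking each option against kg * m^2 / (A^2 * s^2):
  A. Wb: ✗ does not match
  B. V·A: ✗ does not match
  C. Wb/A: ✓ matches
  D. H: ✓ matches
  E. V·s/A: ✓ matches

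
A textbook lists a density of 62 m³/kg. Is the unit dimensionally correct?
No

density has SI base units: kg / m^3
m³/kg does NOT reduce to kg / m^3; a valid unit for density would be e.g. kg/m³.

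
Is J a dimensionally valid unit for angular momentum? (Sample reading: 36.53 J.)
No

angular momentum has SI base units: kg * m^2 / s
J does NOT reduce to kg * m^2 / s; a valid unit for angular momentum would be e.g. kg·m²/s.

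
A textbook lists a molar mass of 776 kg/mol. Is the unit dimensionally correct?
Yes

molar mass has SI base units: kg / mol
kg/mol reduces to the same SI base units, so it is a valid unit for molar mass.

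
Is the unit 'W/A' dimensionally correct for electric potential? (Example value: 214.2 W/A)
Yes

electric potential has SI base units: kg * m^2 / (A * s^3)
W/A reduces to the same SI base units, so it is a valid unit for electric potential.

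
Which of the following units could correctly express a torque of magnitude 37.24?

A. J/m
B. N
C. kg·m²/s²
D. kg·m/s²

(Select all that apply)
C

torque has SI base units: kg * m^2 / s^2

Checking each option against kg * m^2 / s^2:
  A. J/m: ✗ does not match
  B. N: ✗ does not match
  C. kg·m²/s²: ✓ matches
  D. kg·m/s²: ✗ does not match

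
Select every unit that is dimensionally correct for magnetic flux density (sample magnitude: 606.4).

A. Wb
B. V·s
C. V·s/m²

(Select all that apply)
C

magnetic flux density has SI base units: kg / (A * s^2)

Checking each option against kg / (A * s^2):
  A. Wb: ✗ does not match
  B. V·s: ✗ does not match
  C. V·s/m²: ✓ matches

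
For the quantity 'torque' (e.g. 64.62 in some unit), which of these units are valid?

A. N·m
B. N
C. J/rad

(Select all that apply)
A, C

torque has SI base units: kg * m^2 / s^2

Checking each option against kg * m^2 / s^2:
  A. N·m: ✓ matches
  B. N: ✗ does not match
  C. J/rad: ✓ matches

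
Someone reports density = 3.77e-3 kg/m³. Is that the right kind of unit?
Yes

density has SI base units: kg / m^3
kg/m³ reduces to the same SI base units, so it is a valid unit for density.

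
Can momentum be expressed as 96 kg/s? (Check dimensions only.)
No

momentum has SI base units: kg * m / s
kg/s does NOT reduce to kg * m / s; a valid unit for momentum would be e.g. kg·m/s.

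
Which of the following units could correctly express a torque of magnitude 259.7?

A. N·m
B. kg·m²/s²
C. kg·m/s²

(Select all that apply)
A, B

torque has SI base units: kg * m^2 / s^2

Checking each option against kg * m^2 / s^2:
  A. N·m: ✓ matches
  B. kg·m²/s²: ✓ matches
  C. kg·m/s²: ✗ does not match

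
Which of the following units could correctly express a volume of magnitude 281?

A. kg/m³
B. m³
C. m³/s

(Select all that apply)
B

volume has SI base units: m^3

Checking each option against m^3:
  A. kg/m³: ✗ does not match
  B. m³: ✓ matches
  C. m³/s: ✗ does not match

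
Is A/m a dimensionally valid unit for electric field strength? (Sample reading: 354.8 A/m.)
No

electric field strength has SI base units: kg * m / (A * s^3)
A/m does NOT reduce to kg * m / (A * s^3); a valid unit for electric field strength would be e.g. V/m.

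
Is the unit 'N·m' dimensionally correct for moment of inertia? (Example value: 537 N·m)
No

moment of inertia has SI base units: kg * m^2
N·m does NOT reduce to kg * m^2; a valid unit for moment of inertia would be e.g. kg·m².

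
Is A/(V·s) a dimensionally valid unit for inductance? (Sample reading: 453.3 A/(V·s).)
No

inductance has SI base units: kg * m^2 / (A^2 * s^2)
A/(V·s) does NOT reduce to kg * m^2 / (A^2 * s^2); a valid unit for inductance would be e.g. H.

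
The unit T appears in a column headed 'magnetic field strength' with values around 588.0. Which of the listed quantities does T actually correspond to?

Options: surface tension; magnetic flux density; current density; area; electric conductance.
magnetic flux density

magnetic field strength should have units dimensionally equivalent to A / m (e.g. A/m).
The given unit 'T' reduces to kg / (A * s^2). Of the listed options, that is the dimensionality of magnetic flux density.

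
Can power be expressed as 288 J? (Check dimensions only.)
No

power has SI base units: kg * m^2 / s^3
J does NOT reduce to kg * m^2 / s^3; a valid unit for power would be e.g. W.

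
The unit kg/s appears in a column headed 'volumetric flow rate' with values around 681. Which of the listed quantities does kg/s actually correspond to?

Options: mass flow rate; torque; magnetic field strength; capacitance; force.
mass flow rate

volumetric flow rate should have units dimensionally equivalent to m^3 / s (e.g. m³/s).
The given unit 'kg/s' reduces to kg / s. Of the listed options, that is the dimensionality of mass flow rate.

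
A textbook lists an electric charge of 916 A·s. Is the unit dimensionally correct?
Yes

electric charge has SI base units: A * s
A·s reduces to the same SI base units, so it is a valid unit for electric charge.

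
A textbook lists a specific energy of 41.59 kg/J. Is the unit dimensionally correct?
No

specific energy has SI base units: m^2 / s^2
kg/J does NOT reduce to m^2 / s^2; a valid unit for specific energy would be e.g. J/kg.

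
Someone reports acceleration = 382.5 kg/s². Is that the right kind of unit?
No

acceleration has SI base units: m / s^2
kg/s² does NOT reduce to m / s^2; a valid unit for acceleration would be e.g. m/s².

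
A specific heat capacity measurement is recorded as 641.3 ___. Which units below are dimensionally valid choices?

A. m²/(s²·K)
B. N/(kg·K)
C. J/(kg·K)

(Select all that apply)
A, C

specific heat capacity has SI base units: m^2 / (s^2 * K)

Checking each option against m^2 / (s^2 * K):
  A. m²/(s²·K): ✓ matches
  B. N/(kg·K): ✗ does not match
  C. J/(kg·K): ✓ matches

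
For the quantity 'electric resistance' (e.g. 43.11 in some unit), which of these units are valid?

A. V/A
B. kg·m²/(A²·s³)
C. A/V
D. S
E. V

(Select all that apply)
A, B

electric resistance has SI base units: kg * m^2 / (A^2 * s^3)

Checking each option against kg * m^2 / (A^2 * s^3):
  A. V/A: ✓ matches
  B. kg·m²/(A²·s³): ✓ matches
  C. A/V: ✗ does not match
  D. S: ✗ does not match
  E. V: ✗ does not match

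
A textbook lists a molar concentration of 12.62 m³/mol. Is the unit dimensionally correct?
No

molar concentration has SI base units: mol / m^3
m³/mol does NOT reduce to mol / m^3; a valid unit for molar concentration would be e.g. mol/m³.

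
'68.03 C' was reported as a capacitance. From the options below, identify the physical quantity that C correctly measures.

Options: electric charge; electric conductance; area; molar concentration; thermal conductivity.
electric charge

capacitance should have units dimensionally equivalent to A^2 * s^4 / (kg * m^2) (e.g. F).
The given unit 'C' reduces to A * s. Of the listed options, that is the dimensionality of electric charge.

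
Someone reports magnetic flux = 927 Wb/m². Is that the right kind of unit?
No

magnetic flux has SI base units: kg * m^2 / (A * s^2)
Wb/m² does NOT reduce to kg * m^2 / (A * s^2); a valid unit for magnetic flux would be e.g. Wb.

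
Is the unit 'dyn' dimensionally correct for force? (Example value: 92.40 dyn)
Yes

force has SI base units: kg * m / s^2
dyn reduces to the same SI base units, so it is a valid unit for force.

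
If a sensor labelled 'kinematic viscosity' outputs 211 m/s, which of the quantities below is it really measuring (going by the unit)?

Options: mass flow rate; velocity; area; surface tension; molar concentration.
velocity

kinematic viscosity should have units dimensionally equivalent to m^2 / s (e.g. m²/s).
The given unit 'm/s' reduces to m / s. Of the listed options, that is the dimensionality of velocity.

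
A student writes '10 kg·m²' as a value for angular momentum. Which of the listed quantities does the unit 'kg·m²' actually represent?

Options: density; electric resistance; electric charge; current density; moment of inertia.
moment of inertia

angular momentum should have units dimensionally equivalent to kg * m^2 / s (e.g. kg·m²/s).
The given unit 'kg·m²' reduces to kg * m^2. Of the listed options, that is the dimensionality of moment of inertia.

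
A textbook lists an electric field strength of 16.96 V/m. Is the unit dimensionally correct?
Yes

electric field strength has SI base units: kg * m / (A * s^3)
V/m reduces to the same SI base units, so it is a valid unit for electric field strength.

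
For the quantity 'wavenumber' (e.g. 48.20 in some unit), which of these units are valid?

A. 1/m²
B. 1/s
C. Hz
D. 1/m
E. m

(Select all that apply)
D

wavenumber has SI base units: 1 / m

Checking each option against 1 / m:
  A. 1/m²: ✗ does not match
  B. 1/s: ✗ does not match
  C. Hz: ✗ does not match
  D. 1/m: ✓ matches
  E. m: ✗ does not match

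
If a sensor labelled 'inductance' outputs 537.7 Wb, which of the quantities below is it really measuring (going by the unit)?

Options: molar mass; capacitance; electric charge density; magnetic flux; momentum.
magnetic flux

inductance should have units dimensionally equivalent to kg * m^2 / (A^2 * s^2) (e.g. H).
The given unit 'Wb' reduces to kg * m^2 / (A * s^2). Of the listed options, that is the dimensionality of magnetic flux.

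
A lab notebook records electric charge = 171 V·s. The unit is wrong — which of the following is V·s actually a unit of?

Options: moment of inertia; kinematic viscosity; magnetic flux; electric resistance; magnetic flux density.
magnetic flux

electric charge should have units dimensionally equivalent to A * s (e.g. C).
The given unit 'V·s' reduces to kg * m^2 / (A * s^2). Of the listed options, that is the dimensionality of magnetic flux.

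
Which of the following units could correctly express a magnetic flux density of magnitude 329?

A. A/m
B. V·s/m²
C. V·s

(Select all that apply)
B

magnetic flux density has SI base units: kg / (A * s^2)

Checking each option against kg / (A * s^2):
  A. A/m: ✗ does not match
  B. V·s/m²: ✓ matches
  C. V·s: ✗ does not match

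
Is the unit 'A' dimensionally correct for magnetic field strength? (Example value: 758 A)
No

magnetic field strength has SI base units: A / m
A does NOT reduce to A / m; a valid unit for magnetic field strength would be e.g. A/m.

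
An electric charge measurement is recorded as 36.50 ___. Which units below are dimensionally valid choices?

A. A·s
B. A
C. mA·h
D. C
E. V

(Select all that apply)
A, C, D

electric charge has SI base units: A * s

Checking each option against A * s:
  A. A·s: ✓ matches
  B. A: ✗ does not match
  C. mA·h: ✓ matches
  D. C: ✓ matches
  E. V: ✗ does not match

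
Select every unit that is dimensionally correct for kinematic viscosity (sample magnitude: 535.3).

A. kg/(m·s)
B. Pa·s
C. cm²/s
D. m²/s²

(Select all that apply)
C

kinematic viscosity has SI base units: m^2 / s

Checking each option against m^2 / s:
  A. kg/(m·s): ✗ does not match
  B. Pa·s: ✗ does not match
  C. cm²/s: ✓ matches
  D. m²/s²: ✗ does not match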